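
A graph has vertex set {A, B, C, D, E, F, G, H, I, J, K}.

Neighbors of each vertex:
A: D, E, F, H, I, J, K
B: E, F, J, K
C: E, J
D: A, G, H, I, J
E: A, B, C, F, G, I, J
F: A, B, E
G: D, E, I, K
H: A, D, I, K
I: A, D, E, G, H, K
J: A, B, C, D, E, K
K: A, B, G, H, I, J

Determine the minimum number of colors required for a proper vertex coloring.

4

A, H, I, K are mutually adjacent (a clique of size 4), so at least 4 colors are needed.
A valid assignment using 4 colors: A=1, B=1, C=1, D=2, E=2, F=3, G=1, H=4, I=3, J=3, K=2. Each edge has distinct colors on its endpoints.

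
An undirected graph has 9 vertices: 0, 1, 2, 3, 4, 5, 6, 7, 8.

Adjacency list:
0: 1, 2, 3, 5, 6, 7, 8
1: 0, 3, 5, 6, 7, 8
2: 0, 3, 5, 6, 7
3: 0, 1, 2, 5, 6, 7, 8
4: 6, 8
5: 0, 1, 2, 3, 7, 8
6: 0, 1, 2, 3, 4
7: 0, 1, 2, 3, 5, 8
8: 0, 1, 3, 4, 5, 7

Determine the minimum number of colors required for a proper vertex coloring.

6

0, 1, 3, 5, 7, 8 are pairwise adjacent (a clique of size 6), so at least 6 colors are needed.
6 colors suffice: 0=a, 1=e, 2=e, 3=b, 4=a, 5=d, 6=c, 7=c, 8=f. Every edge joins two different colors.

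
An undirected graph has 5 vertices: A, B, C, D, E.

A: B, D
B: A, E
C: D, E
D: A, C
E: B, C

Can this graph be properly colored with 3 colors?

The chromatic number is 3. The cycle B-E-C-D-A-B has odd length 5, so it cannot be 2-colored; at least 3 colors are needed.
3 colors suffice: color red → {A, C}; color blue → {D, E}; color green → {B}.
That is already a proper 3-coloring.

Yes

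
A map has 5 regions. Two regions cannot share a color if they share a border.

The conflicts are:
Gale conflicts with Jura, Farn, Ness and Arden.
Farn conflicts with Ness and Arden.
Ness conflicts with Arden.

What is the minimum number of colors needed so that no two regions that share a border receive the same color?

4

Gale, Farn, Ness, Arden pairwise conflict, so at least 4 colors are needed.
One proper 4-coloring: Gale=1, Jura=2, Farn=3, Ness=2, Arden=4. Each listed conflict is separated.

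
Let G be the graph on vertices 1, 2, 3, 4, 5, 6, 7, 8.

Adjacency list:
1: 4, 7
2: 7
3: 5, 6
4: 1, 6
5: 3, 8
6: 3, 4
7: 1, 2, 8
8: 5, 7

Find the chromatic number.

The cycle 3-6-4-1-7-8-5-3 has odd length 7, so it cannot be 2-colored; at least 3 colors are needed.
One proper 3-coloring: 1=blue, 2=blue, 3=green, 4=red, 5=red, 6=blue, 7=red, 8=blue. No two adjacent vertices share a color.

3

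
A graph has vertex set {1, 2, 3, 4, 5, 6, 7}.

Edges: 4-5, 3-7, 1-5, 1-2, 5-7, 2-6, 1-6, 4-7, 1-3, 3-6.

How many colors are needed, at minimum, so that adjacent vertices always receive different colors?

4, 5, 7 are mutually adjacent, so at least 3 colors are needed.
3 colors suffice: 1=a, 2=b, 3=b, 4=c, 5=b, 6=c, 7=a. Each edge has distinct colors on its endpoints.

3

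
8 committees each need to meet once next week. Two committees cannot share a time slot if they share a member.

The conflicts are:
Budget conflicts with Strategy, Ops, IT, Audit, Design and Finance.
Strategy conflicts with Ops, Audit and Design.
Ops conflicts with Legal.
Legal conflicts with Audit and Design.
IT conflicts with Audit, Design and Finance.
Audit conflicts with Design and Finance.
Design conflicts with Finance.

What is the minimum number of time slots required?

Budget, IT, Audit, Design, Finance all conflict with each other, so at least 5 time slots are needed.
5 time slots suffice: time slot 1 → {Budget, Legal}; time slot 2 → {Ops, Audit}; time slot 3 → {Design}; time slot 4 → {Strategy, IT}; time slot 5 → {Finance}. Every pair that conflicts lands in different time slots.

5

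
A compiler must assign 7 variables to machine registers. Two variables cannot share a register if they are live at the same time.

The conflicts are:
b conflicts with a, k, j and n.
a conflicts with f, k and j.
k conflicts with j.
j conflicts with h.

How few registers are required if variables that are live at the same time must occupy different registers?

b, a, k, j all conflict with each other, so at least 4 registers are needed.
4 registers suffice: b=1, a=3, f=1, k=4, j=2, h=1, n=2. Every pair that conflicts lands in different registers.

4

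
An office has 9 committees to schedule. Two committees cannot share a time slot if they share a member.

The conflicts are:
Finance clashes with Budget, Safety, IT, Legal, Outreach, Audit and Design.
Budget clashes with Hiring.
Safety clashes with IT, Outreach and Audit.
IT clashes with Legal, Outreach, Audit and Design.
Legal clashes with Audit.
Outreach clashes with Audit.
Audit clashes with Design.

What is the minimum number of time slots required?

5

Finance, Safety, IT, Outreach, Audit are mutually in conflict, so at least 5 time slots are needed.
5 time slots suffice: time slot 1 → {Finance, Hiring}; time slot 2 → {Budget, IT}; time slot 3 → {Audit}; time slot 4 → {Legal, Outreach, Design}; time slot 5 → {Safety}. No two conflicting committees share a time slot.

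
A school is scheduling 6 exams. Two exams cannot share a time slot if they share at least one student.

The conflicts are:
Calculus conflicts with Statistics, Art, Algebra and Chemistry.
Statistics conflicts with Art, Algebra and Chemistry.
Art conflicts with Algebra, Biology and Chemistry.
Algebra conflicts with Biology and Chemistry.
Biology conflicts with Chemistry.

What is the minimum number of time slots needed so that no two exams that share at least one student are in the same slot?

Calculus, Statistics, Art, Algebra, Chemistry are mutually in conflict, so at least 5 time slots are needed.
5 time slots suffice: time slot 1 → {Algebra}; time slot 2 → {Chemistry}; time slot 3 → {Art}; time slot 4 → {Calculus, Biology}; time slot 5 → {Statistics}. No two conflicting exams share a time slot.

5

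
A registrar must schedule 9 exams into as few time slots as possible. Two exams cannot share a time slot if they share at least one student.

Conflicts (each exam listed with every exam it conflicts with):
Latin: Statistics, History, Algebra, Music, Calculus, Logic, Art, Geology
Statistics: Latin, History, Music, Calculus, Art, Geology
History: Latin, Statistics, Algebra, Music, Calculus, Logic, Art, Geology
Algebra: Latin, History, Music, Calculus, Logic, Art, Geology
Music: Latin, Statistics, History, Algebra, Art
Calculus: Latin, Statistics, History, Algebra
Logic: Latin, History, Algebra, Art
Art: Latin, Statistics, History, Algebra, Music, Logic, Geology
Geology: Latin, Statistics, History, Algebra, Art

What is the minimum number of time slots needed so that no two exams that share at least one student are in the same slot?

Latin, History, Algebra, Music, Art all conflict with each other, so at least 5 time slots are needed.
5 time slots suffice: time slot 1 → {Latin}; time slot 2 → {History}; time slot 3 → {Calculus, Art}; time slot 4 → {Statistics, Algebra}; time slot 5 → {Music, Logic, Geology}. Each listed conflict is separated.

5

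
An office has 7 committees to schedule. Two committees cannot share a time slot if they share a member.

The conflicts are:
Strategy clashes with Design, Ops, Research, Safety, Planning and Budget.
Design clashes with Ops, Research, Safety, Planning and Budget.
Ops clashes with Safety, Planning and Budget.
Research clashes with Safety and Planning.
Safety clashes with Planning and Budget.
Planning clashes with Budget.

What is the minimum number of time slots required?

Strategy, Design, Ops, Safety, Planning, Budget are mutually in conflict, so at least 6 time slots are needed.
6 time slots suffice: time slot 1 → {Strategy}; time slot 2 → {Safety}; time slot 3 → {Planning}; time slot 4 → {Design}; time slot 5 → {Research, Budget}; time slot 6 → {Ops}. Every pair that conflicts lands in different time slots.

6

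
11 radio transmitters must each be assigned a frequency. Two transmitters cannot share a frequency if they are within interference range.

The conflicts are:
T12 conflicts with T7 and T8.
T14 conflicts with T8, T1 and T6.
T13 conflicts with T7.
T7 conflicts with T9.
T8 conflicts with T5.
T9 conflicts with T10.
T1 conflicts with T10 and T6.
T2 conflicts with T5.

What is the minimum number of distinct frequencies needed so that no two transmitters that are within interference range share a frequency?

3

T14, T1, T6 are mutually in conflict, so at least 3 frequencies are needed.
Using 3 frequencies: T12=2, T14=2, T13=2, T7=1, T8=1, T9=2, T1=1, T10=3, T6=3, T2=1, T5=2. Every pair that conflicts lands in different frequencies.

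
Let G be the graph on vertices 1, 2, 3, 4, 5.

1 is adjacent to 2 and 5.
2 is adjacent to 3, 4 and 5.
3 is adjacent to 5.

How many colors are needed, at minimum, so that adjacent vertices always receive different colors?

3

2, 3, 5 are mutually adjacent, so at least 3 colors are needed.
3 colors suffice: 1=c, 2=a, 3=c, 4=b, 5=b. No two adjacent vertices share a color.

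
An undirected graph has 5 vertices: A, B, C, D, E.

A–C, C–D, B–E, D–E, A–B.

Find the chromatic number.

3

The cycle A-B-E-D-C-A has odd length 5, so it cannot be 2-colored; at least 3 colors are needed.
3 colors suffice: color 1 → {A, E}; color 2 → {B, D}; color 3 → {C}. Every edge joins two different colors.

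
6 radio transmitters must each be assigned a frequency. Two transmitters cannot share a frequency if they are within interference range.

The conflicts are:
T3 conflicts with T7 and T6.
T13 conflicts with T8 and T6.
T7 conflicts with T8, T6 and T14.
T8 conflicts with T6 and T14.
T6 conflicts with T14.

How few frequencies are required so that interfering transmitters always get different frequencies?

4

T7, T8, T6, T14 all conflict with each other, so at least 4 frequencies are needed.
A valid assignment using 4 frequencies: T3=2, T13=3, T7=3, T8=2, T6=1, T14=4. Every pair that conflicts lands in different frequencies.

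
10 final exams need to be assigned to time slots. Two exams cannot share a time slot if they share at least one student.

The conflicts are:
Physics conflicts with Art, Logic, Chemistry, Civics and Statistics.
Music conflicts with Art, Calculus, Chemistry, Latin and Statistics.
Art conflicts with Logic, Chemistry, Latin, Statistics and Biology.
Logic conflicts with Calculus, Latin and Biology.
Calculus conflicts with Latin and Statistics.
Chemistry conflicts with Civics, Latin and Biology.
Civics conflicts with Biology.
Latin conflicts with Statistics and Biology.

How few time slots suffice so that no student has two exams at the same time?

4

Music, Calculus, Latin, Statistics all conflict with each other, so at least 4 time slots are needed.
4 time slots suffice: Physics=1, Music=4, Art=2, Logic=3, Calculus=2, Chemistry=3, Civics=2, Latin=1, Statistics=3, Biology=4. Each listed conflict is separated.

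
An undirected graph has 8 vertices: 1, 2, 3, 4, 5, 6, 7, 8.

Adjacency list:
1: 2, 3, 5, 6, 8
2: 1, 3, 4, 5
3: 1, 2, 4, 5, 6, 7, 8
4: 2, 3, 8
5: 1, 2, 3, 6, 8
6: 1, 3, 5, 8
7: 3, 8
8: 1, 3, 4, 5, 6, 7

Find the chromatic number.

1, 3, 5, 6, 8 are mutually adjacent (a clique of size 5), so at least 5 colors are needed.
5 colors suffice: color red → {3}; color blue → {2, 8}; color green → {1, 4, 7}; color yellow → {5}; color purple → {6}. No two adjacent vertices share a color.

5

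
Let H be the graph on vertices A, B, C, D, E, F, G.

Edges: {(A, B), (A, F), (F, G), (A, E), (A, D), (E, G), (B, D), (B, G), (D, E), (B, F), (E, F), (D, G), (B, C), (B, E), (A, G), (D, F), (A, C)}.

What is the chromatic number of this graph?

A, B, D, E, F, G form a clique, so at least 6 colors are needed.
A valid assignment using 6 colors: A=1, B=2, C=3, D=6, E=3, F=5, G=4. Each edge has distinct colors on its endpoints.

6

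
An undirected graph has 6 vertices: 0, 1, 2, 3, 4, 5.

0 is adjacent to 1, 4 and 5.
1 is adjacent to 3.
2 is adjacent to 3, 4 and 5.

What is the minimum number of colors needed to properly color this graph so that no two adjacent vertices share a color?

3

The cycle 1-0-5-2-3-1 has odd length 5, so it cannot be 2-colored; at least 3 colors are needed.
3 colors suffice: color a → {0, 2}; color b → {1, 4, 5}; color c → {3}. Every edge joins two different colors.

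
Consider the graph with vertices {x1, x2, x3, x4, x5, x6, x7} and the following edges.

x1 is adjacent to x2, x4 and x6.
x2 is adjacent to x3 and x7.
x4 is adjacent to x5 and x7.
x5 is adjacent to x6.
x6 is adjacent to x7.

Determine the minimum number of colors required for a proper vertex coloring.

2

x1 and x2 are adjacent, so at least 2 colors are needed.
A valid assignment using 2 colors: x1=2, x2=1, x3=2, x4=1, x5=2, x6=1, x7=2. No two adjacent vertices share a color.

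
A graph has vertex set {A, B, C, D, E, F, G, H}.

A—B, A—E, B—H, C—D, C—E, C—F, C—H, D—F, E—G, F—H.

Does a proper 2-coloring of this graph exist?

C, F, H are pairwise adjacent, so at least 3 colors are needed.
So 2 colors are not enough.

No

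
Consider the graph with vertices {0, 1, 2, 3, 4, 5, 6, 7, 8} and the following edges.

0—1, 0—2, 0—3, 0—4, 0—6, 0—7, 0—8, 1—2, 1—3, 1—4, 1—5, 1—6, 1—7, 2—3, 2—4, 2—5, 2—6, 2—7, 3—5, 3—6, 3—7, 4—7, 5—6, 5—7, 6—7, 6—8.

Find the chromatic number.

6

1, 2, 3, 5, 6, 7 are pairwise adjacent (a clique of size 6), so at least 6 colors are needed.
A valid assignment using 6 colors: 0=a, 1=e, 2=b, 3=f, 4=d, 5=a, 6=d, 7=c, 8=b. Every edge joins two different colors.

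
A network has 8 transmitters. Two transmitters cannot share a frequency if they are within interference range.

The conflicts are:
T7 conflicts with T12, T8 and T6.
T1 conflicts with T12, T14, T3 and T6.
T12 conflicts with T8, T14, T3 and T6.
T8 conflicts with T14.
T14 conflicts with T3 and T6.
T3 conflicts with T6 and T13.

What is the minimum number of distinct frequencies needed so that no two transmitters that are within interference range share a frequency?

5

T1, T12, T14, T3, T6 are mutually in conflict, so at least 5 frequencies are needed.
5 frequencies suffice: frequency 1 → {T12, T13}; frequency 2 → {T8, T6}; frequency 3 → {T7, T14}; frequency 4 → {T3}; frequency 5 → {T1}. No two conflicting transmitters share a frequency.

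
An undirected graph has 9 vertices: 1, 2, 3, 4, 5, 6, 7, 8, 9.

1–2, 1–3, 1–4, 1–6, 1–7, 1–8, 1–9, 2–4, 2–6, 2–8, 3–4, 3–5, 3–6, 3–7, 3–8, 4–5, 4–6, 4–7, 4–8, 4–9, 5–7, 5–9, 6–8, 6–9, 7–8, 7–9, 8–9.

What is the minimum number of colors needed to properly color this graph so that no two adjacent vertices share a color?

1, 2, 4, 6, 8 form a clique, so at least 5 colors are needed.
5 colors suffice: color red → {4}; color blue → {1, 5}; color green → {8}; color yellow → {6, 7}; color purple → {2, 3, 9}. Each edge has distinct colors on its endpoints.

5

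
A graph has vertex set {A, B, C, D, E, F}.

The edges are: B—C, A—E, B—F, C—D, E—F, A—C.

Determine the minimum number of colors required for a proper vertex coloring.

3

The cycle E-F-B-C-A-E has odd length 5, so it cannot be 2-colored; at least 3 colors are needed.
A valid assignment using 3 colors: A=3, B=2, C=1, D=2, E=2, F=1. Each edge has distinct colors on its endpoints.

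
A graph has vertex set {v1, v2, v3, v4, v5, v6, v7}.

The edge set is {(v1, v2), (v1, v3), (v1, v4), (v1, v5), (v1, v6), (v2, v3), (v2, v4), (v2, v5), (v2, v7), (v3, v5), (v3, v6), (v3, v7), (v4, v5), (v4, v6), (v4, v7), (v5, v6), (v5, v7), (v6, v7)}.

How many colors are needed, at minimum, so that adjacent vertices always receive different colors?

v1, v2, v4, v5 are pairwise adjacent (a clique of size 4), so at least 4 colors are needed.
4 colors suffice: color 1 → {v5}; color 2 → {v1, v7}; color 3 → {v2, v6}; color 4 → {v3, v4}. No two adjacent vertices share a color.

4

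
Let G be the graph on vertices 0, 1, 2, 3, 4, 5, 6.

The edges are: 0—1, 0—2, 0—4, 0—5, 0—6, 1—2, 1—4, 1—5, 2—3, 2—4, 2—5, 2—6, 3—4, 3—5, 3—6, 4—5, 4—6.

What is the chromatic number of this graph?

0, 1, 2, 4, 5 are mutually adjacent (a clique of size 5), so at least 5 colors are needed.
A valid assignment using 5 colors: 0=yellow, 1=purple, 2=red, 3=yellow, 4=blue, 5=green, 6=green. Every edge joins two different colors.

5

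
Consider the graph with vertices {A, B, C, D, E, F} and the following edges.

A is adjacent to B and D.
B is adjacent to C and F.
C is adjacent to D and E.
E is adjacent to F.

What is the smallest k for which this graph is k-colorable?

A and B are adjacent, so at least 2 colors are needed.
A valid assignment using 2 colors: A=blue, B=red, C=blue, D=red, E=red, F=blue. Each edge has distinct colors on its endpoints.

2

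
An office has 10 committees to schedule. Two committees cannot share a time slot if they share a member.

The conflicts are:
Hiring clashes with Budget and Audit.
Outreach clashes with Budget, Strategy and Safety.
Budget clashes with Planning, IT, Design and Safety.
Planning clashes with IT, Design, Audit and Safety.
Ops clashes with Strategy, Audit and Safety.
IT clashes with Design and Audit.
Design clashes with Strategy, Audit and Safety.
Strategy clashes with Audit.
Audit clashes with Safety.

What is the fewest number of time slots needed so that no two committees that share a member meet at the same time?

4

Budget, Planning, Design, Safety are mutually in conflict, so at least 4 time slots are needed.
Using 4 time slots: Hiring=2, Outreach=2, Budget=1, Planning=4, Ops=2, IT=3, Design=2, Strategy=3, Audit=1, Safety=3. No two conflicting committees share a time slot.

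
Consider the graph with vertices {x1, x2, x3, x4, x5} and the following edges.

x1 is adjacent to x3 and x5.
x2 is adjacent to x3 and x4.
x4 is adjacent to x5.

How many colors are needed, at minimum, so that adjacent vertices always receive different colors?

3

The cycle x3-x1-x5-x4-x2-x3 has odd length 5, so it cannot be 2-colored; at least 3 colors are needed.
3 colors suffice: color R → {x3, x5}; color B → {x1, x4}; color G → {x2}. Every edge joins two different colors.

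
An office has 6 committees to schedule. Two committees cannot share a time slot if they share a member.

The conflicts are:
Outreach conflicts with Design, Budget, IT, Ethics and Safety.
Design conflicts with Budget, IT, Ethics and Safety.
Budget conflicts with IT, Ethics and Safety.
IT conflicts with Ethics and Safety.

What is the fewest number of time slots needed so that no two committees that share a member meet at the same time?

Outreach, Design, Budget, IT, Ethics all conflict with each other, so at least 5 time slots are needed.
5 time slots suffice: Outreach=3, Design=4, Budget=2, IT=1, Ethics=5, Safety=5. Every pair that conflicts lands in different time slots.

5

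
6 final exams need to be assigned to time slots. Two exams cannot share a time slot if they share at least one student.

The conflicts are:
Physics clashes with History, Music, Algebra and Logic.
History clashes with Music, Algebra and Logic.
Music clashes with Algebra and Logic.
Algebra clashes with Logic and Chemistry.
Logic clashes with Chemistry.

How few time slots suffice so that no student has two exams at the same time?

5

Physics, History, Music, Algebra, Logic are mutually in conflict, so at least 5 time slots are needed.
A valid assignment using 5 time slots: Physics=5, History=3, Music=4, Algebra=2, Logic=1, Chemistry=3. Every pair that conflicts lands in different time slots.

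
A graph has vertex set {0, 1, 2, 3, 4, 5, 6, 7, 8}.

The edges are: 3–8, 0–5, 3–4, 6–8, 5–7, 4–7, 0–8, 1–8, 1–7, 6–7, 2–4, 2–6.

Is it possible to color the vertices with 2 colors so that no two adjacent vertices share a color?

The cycle 7-5-0-8-1-7 has odd length 5, so it cannot be 2-colored; at least 3 colors are needed.
So 2 colors are not enough.

No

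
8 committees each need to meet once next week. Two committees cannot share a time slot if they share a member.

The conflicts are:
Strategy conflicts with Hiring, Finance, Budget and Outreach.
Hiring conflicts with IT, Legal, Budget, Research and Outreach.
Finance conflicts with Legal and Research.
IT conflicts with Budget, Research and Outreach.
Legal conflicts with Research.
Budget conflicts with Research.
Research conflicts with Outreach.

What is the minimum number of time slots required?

4

Hiring, IT, Budget, Research pairwise conflict, so at least 4 time slots are needed.
4 time slots suffice: time slot 1 → {Strategy, Research}; time slot 2 → {Hiring, Finance}; time slot 3 → {IT, Legal}; time slot 4 → {Budget, Outreach}. Every pair that conflicts lands in different time slots.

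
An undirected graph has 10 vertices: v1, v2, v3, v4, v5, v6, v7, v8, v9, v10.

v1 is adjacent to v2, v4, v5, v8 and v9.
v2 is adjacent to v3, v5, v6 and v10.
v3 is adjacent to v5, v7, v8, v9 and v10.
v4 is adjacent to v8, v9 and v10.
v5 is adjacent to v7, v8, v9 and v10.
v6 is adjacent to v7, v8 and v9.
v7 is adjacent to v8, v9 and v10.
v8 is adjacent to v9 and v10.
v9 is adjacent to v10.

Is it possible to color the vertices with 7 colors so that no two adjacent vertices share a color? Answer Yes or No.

The chromatic number is 6. v3, v5, v7, v8, v9, v10 form a clique, so at least 6 colors are needed.
6 colors suffice: color 1 → {v2, v9}; color 2 → {v8}; color 3 → {v4, v5, v6}; color 4 → {v1, v10}; color 5 → {v7}; color 6 → {v3}.
Since 7 ≥ 6, a proper 7-coloring certainly exists.

Yes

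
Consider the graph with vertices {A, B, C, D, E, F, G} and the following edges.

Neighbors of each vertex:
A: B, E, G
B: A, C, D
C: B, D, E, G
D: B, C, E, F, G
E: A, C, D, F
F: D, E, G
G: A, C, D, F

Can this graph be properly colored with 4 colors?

The chromatic number is 3. D, E, F form a triangle, so at least 3 colors are needed.
One proper 3-coloring: A=1, B=2, C=3, D=1, E=2, F=3, G=2.
Since 4 ≥ 3, a proper 4-coloring certainly exists.

Yes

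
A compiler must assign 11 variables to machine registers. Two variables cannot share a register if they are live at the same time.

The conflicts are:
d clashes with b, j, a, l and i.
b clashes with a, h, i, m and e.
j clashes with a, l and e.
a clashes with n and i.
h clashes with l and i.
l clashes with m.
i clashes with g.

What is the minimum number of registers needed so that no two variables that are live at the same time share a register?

4

d, b, a, i are mutually in conflict, so at least 4 registers are needed.
Using 4 registers: d=4, b=1, j=3, a=2, h=2, n=1, l=1, i=3, m=2, g=1, e=2. Each listed conflict is separated.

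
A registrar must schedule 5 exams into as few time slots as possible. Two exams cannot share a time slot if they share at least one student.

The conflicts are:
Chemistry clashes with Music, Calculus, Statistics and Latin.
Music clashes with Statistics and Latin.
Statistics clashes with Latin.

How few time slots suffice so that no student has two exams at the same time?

4

Chemistry, Music, Statistics, Latin all conflict with each other, so at least 4 time slots are needed.
Using 4 time slots: Chemistry=1, Music=4, Calculus=2, Statistics=2, Latin=3. Each listed conflict is separated.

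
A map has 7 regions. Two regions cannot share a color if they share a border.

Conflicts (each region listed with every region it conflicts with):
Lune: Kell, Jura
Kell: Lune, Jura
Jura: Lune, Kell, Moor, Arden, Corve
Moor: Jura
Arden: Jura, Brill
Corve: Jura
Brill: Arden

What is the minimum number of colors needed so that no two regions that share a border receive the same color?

3

Lune, Kell, Jura pairwise conflict, so at least 3 colors are needed.
One proper 3-coloring: Lune=2, Kell=3, Jura=1, Moor=2, Arden=2, Corve=2, Brill=1. No two conflicting regions share a color.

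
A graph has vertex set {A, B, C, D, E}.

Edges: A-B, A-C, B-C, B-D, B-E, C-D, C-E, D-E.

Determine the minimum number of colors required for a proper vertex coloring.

B, C, D, E are pairwise adjacent (a clique of size 4), so at least 4 colors are needed.
4 colors suffice: color 1 → {B}; color 2 → {C}; color 3 → {A, D}; color 4 → {E}. Each edge has distinct colors on its endpoints.

4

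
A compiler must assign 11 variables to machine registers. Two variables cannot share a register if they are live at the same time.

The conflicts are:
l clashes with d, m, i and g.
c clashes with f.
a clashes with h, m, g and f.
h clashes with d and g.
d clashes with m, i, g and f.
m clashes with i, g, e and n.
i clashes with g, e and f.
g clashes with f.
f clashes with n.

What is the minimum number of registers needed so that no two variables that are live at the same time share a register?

l, d, m, i, g pairwise conflict, so at least 5 registers are needed.
5 registers suffice: register 1 → {h, m, f}; register 2 → {c, g, e, n}; register 3 → {a, d}; register 4 → {i}; register 5 → {l}. No two conflicting variables share a register.

5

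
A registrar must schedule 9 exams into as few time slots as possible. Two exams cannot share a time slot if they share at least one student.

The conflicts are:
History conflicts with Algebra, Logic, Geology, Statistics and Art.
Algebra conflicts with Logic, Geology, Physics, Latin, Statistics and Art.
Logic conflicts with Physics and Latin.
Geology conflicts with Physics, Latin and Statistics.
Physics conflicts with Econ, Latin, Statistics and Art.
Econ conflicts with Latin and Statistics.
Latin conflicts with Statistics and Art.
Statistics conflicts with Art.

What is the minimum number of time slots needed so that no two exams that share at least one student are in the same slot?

5

Algebra, Physics, Latin, Statistics, Art are mutually in conflict, so at least 5 time slots are needed.
5 time slots suffice: time slot 1 → {Logic, Statistics}; time slot 2 → {History, Physics}; time slot 3 → {Latin}; time slot 4 → {Algebra, Econ}; time slot 5 → {Geology, Art}. No two conflicting exams share a time slot.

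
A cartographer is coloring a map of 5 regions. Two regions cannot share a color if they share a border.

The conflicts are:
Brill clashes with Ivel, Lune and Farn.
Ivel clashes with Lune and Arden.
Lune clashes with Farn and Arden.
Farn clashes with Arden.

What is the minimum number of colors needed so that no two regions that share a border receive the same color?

3

Brill, Ivel, Lune pairwise conflict, so at least 3 colors are needed.
3 colors suffice: color 1 → {Lune}; color 2 → {Ivel, Farn}; color 3 → {Brill, Arden}. No two conflicting regions share a color.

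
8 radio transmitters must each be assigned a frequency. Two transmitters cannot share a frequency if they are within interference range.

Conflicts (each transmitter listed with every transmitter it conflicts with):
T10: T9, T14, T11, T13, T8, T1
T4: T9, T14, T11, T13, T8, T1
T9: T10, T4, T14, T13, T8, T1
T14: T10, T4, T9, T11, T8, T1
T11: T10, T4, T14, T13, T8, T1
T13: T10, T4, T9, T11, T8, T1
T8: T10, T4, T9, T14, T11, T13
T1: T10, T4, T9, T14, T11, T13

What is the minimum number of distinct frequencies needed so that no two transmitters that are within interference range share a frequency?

4

T10, T11, T13, T8 all conflict with each other, so at least 4 frequencies are needed.
4 frequencies suffice: T10=4, T4=4, T9=1, T14=3, T11=1, T13=3, T8=2, T1=2. Each listed conflict is separated.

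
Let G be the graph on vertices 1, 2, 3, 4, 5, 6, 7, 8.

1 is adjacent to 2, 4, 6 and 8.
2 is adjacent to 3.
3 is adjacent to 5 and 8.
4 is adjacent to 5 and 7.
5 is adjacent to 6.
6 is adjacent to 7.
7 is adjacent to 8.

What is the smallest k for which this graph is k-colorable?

The cycle 1-8-3-5-6-1 has odd length 5, so it cannot be 2-colored; at least 3 colors are needed.
3 colors suffice: color a → {1, 3, 7}; color b → {2, 4, 6, 8}; color c → {5}. Each edge has distinct colors on its endpoints.

3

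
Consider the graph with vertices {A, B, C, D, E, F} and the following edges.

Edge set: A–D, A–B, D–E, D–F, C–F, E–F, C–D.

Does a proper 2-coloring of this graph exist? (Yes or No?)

D, E, F are pairwise adjacent, so at least 3 colors are needed.
So 2 colors are not enough.

No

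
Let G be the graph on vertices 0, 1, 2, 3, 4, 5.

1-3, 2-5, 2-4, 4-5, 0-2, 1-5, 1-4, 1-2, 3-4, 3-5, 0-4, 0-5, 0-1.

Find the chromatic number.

5

0, 1, 2, 4, 5 are mutually adjacent (a clique of size 5), so at least 5 colors are needed.
5 colors suffice: color red → {1}; color blue → {5}; color green → {4}; color yellow → {2, 3}; color purple → {0}. Every edge joins two different colors.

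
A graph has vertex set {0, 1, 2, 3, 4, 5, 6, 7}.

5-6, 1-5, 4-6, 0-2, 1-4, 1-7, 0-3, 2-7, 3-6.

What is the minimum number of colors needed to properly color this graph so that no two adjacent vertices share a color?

The cycle 6-4-1-7-2-0-3-6 has odd length 7, so it cannot be 2-colored; at least 3 colors are needed.
3 colors suffice: color a → {1, 2, 6}; color b → {3, 4, 5, 7}; color c → {0}. No two adjacent vertices share a color.

3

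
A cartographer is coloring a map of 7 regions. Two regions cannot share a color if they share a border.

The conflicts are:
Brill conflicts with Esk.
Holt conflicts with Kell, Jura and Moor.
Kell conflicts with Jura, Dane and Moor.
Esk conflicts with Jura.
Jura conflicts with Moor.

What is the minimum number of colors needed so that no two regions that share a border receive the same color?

Holt, Kell, Jura, Moor pairwise conflict, so at least 4 colors are needed.
4 colors suffice: color 1 → {Kell, Esk}; color 2 → {Brill, Jura, Dane}; color 3 → {Moor}; color 4 → {Holt}. Every pair that conflicts lands in different colors.

4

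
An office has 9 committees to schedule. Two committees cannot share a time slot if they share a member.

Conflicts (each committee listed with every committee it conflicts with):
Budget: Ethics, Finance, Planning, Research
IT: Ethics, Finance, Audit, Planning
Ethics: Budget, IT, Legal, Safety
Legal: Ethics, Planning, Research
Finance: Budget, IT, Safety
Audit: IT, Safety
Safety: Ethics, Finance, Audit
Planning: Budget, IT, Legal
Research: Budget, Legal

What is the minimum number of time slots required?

Ethics and Safety conflict, so at least 2 time slots are needed.
2 time slots suffice: time slot 1 → {Ethics, Finance, Audit, Planning, Research}; time slot 2 → {Budget, IT, Legal, Safety}. Each listed conflict is separated.

2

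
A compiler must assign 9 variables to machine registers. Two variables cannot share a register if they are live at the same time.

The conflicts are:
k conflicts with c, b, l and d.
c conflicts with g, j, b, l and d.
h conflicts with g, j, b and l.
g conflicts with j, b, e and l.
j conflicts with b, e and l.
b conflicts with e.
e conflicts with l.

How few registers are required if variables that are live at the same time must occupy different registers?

4

c, g, j, b all conflict with each other, so at least 4 registers are needed.
4 registers suffice: register 1 → {b, l, d}; register 2 → {c, h, e}; register 3 → {k, j}; register 4 → {g}. Each listed conflict is separated.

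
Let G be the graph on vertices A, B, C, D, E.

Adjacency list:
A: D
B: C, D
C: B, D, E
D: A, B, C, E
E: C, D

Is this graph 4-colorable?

Yes

The chromatic number is 3. B, C, D are pairwise adjacent, so at least 3 colors are needed.
3 colors suffice: A=2, B=3, C=2, D=1, E=3.
Since 4 ≥ 3, a proper 4-coloring certainly exists.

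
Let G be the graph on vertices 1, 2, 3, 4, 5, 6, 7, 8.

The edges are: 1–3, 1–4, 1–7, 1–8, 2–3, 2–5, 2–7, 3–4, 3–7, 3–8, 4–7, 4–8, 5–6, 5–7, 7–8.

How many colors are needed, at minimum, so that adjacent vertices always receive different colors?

1, 3, 4, 7, 8 form a clique, so at least 5 colors are needed.
One proper 5-coloring: 1=e, 2=c, 3=b, 4=c, 5=b, 6=a, 7=a, 8=d. No two adjacent vertices share a color.

5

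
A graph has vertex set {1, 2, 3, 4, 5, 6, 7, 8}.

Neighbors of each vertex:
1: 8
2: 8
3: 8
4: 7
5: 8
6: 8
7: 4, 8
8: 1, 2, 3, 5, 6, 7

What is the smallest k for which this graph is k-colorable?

2 and 8 are adjacent, so at least 2 colors are needed.
2 colors suffice: color a → {4, 8}; color b → {1, 2, 3, 5, 6, 7}. No two adjacent vertices share a color.

2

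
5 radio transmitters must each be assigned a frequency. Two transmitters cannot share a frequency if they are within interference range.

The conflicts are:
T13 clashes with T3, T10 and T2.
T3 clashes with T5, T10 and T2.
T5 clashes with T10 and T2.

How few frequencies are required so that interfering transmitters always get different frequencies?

T13, T3, T10 are mutually in conflict, so at least 3 frequencies are needed.
3 frequencies suffice: frequency 1 → {T3}; frequency 2 → {T10, T2}; frequency 3 → {T13, T5}. Every pair that conflicts lands in different frequencies.

3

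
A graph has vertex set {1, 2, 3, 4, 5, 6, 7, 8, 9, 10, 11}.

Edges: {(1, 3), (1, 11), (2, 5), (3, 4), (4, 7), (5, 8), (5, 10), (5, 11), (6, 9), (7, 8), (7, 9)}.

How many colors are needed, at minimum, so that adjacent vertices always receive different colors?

3

The cycle 8-5-11-1-3-4-7-8 has odd length 7, so it cannot be 2-colored; at least 3 colors are needed.
3 colors suffice: 1=red, 2=blue, 3=green, 4=blue, 5=red, 6=red, 7=red, 8=blue, 9=blue, 10=blue, 11=blue. Each edge has distinct colors on its endpoints.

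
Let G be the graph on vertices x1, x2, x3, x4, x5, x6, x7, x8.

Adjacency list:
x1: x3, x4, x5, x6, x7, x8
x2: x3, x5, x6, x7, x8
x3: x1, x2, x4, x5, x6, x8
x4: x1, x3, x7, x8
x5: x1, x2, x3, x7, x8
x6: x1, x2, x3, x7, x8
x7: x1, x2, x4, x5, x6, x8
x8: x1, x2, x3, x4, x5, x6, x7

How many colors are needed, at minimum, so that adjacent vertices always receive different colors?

x1, x6, x7, x8 are mutually adjacent (a clique of size 4), so at least 4 colors are needed.
4 colors suffice: color 1 → {x8}; color 2 → {x3, x7}; color 3 → {x1, x2}; color 4 → {x4, x5, x6}. No two adjacent vertices share a color.

4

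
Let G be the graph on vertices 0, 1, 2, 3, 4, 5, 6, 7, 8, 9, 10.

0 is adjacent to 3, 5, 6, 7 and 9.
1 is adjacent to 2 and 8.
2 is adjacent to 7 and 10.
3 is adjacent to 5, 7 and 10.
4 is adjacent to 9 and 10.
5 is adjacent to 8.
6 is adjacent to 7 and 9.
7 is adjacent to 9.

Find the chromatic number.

0, 6, 7, 9 form a clique, so at least 4 colors are needed.
4 colors suffice: color a → {1, 5, 7, 10}; color b → {0, 2, 4, 8}; color c → {3, 9}; color d → {6}. Each edge has distinct colors on its endpoints.

4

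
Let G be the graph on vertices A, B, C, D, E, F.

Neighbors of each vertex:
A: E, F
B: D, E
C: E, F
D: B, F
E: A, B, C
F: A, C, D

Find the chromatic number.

The cycle D-B-E-C-F-D has odd length 5, so it cannot be 2-colored; at least 3 colors are needed.
A valid assignment using 3 colors: A=2, B=3, C=2, D=2, E=1, F=1. Each edge has distinct colors on its endpoints.

3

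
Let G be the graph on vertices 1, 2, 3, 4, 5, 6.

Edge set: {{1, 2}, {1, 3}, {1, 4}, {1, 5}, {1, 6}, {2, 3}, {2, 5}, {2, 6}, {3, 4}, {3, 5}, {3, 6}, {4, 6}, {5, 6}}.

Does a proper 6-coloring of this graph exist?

Yes

The chromatic number is 5. 1, 2, 3, 5, 6 form a clique, so at least 5 colors are needed.
A valid assignment using 5 colors: 1=b, 2=d, 3=c, 4=d, 5=e, 6=a.
Since 6 ≥ 5, a proper 6-coloring certainly exists.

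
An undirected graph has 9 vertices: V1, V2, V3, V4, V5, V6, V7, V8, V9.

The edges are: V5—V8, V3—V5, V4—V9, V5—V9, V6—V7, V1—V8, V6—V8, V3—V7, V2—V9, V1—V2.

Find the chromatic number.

The cycle V5-V8-V1-V2-V9-V5 has odd length 5, so it cannot be 2-colored; at least 3 colors are needed.
One proper 3-coloring: V1=1, V2=3, V3=2, V4=1, V5=1, V6=1, V7=3, V8=2, V9=2. Every edge joins two different colors.

3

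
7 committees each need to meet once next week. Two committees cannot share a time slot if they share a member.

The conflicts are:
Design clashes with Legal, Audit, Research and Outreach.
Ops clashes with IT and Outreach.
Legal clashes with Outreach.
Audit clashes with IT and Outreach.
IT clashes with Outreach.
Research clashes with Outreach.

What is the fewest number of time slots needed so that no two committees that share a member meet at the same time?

3

Design, Legal, Outreach all conflict with each other, so at least 3 time slots are needed.
3 time slots suffice: time slot 1 → {Outreach}; time slot 2 → {Design, IT}; time slot 3 → {Ops, Legal, Audit, Research}. No two conflicting committees share a time slot.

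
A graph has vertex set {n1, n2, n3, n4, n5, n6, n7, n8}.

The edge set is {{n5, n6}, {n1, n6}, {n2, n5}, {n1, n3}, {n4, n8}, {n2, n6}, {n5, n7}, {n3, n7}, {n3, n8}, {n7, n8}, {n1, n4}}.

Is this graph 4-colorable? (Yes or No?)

The chromatic number is 3. n3, n7, n8 are mutually adjacent, so at least 3 colors are needed.
3 colors suffice: color 1 → {n1, n2, n7}; color 2 → {n3, n4, n5}; color 3 → {n6, n8}.
Since 4 ≥ 3, a proper 4-coloring certainly exists.

Yes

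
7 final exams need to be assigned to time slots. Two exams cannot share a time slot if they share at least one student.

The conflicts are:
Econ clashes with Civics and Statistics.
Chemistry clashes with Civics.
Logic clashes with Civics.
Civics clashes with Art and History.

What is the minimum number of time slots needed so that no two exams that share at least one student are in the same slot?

2

Chemistry and Civics conflict, so at least 2 time slots are needed.
Using 2 time slots: Econ=2, Chemistry=2, Logic=2, Civics=1, Art=2, History=2, Statistics=1. No two conflicting exams share a time slot.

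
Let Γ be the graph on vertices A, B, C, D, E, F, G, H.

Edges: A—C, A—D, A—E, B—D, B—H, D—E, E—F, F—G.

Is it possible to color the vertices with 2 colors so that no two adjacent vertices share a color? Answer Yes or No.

A, D, E form a triangle, so at least 3 colors are needed.
So 2 colors are not enough.

No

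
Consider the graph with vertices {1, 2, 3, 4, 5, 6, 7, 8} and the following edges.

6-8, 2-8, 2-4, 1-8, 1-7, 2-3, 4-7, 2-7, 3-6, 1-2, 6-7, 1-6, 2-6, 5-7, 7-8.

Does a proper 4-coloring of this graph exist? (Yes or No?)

1, 2, 6, 7, 8 are pairwise adjacent (a clique of size 5), so at least 5 colors are needed.
So 4 colors are not enough.

No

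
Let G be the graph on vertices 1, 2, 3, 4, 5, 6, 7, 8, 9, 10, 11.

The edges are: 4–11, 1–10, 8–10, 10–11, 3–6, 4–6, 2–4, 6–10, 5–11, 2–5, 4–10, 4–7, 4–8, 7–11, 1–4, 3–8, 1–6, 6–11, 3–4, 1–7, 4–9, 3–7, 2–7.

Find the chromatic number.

4

1, 4, 6, 10 are mutually adjacent (a clique of size 4), so at least 4 colors are needed.
4 colors suffice: color a → {4, 5}; color b → {7, 9, 10}; color c → {2, 6, 8}; color d → {1, 3, 11}. Each edge has distinct colors on its endpoints.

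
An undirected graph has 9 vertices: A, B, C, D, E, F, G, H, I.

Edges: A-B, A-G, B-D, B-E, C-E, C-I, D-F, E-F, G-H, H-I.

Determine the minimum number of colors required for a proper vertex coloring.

The cycle E-B-A-G-H-I-C-E has odd length 7, so it cannot be 2-colored; at least 3 colors are needed.
3 colors suffice: color 1 → {D, E, G, I}; color 2 → {B, C, F, H}; color 3 → {A}. Every edge joins two different colors.

3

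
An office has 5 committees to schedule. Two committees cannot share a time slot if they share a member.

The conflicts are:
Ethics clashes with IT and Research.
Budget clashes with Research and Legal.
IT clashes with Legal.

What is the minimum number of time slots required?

3

The cycle Legal-IT-Ethics-Research-Budget-Legal has odd length 5, so it cannot be 2-colored; at least 3 time slots are needed.
3 time slots suffice: time slot 1 → {Ethics, Budget}; time slot 2 → {IT, Research}; time slot 3 → {Legal}. No two conflicting committees share a time slot.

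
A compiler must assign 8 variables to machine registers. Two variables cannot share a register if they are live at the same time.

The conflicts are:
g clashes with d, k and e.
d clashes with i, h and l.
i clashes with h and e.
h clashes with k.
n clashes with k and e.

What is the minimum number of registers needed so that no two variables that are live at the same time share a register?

3

d, i, h pairwise conflict, so at least 3 registers are needed.
A valid assignment using 3 registers: g=2, d=1, i=3, h=2, n=2, l=2, k=1, e=1. Each listed conflict is separated.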